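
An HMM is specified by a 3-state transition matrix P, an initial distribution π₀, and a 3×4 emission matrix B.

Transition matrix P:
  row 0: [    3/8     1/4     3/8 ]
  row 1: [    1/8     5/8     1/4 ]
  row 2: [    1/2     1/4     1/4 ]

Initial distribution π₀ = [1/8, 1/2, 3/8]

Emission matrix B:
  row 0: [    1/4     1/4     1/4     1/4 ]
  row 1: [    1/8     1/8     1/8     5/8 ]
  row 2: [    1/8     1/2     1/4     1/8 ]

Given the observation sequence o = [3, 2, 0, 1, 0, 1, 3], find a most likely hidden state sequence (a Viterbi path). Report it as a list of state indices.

t=0: δ = [3.125e-02, 3.125e-01, 4.688e-02]  (obs o_0=3)
t=1: δ = [9.766e-03, 2.441e-02, 1.953e-02]  ψ = [1, 1, 1]  (obs o_1=2)
t=2: δ = [2.441e-03, 1.907e-03, 7.629e-04]  ψ = [2, 1, 1]  (obs o_2=0)
t=3: δ = [2.289e-04, 1.490e-04, 4.578e-04]  ψ = [0, 1, 0]  (obs o_3=1)
t=4: δ = [5.722e-05, 1.431e-05, 1.431e-05]  ψ = [2, 2, 2]  (obs o_4=0)
t=5: δ = [5.364e-06, 1.788e-06, 1.073e-05]  ψ = [0, 0, 0]  (obs o_5=1)
t=6: δ = [1.341e-06, 1.676e-06, 3.353e-07]  ψ = [2, 2, 2]  (obs o_6=3)
backtrack: best end state = 1; path = [1, 2, 0, 2, 0, 2, 1]

path = [1, 2, 0, 2, 0, 2, 1]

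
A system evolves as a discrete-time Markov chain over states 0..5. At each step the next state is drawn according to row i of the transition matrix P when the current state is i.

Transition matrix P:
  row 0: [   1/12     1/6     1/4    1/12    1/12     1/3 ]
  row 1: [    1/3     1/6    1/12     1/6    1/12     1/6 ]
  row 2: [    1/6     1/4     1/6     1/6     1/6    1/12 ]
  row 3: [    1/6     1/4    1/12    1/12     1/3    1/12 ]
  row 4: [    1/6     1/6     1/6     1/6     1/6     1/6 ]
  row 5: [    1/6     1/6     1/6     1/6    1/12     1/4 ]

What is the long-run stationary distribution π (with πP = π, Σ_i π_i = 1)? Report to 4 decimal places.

Balance equations π_j = Σ_i π_i·P[i][j]:
  π_0 = 1/12·π_0 + 1/3·π_1 + 1/6·π_2 + 1/6·π_3 + 1/6·π_4 + 1/6·π_5
  π_1 = 1/6·π_0 + 1/6·π_1 + 1/4·π_2 + 1/4·π_3 + 1/6·π_4 + 1/6·π_5
  π_2 = 1/4·π_0 + 1/12·π_1 + 1/6·π_2 + 1/12·π_3 + 1/6·π_4 + 1/6·π_5
  π_3 = 1/12·π_0 + 1/6·π_1 + 1/6·π_2 + 1/12·π_3 + 1/6·π_4 + 1/6·π_5
  π_4 = 1/12·π_0 + 1/12·π_1 + 1/6·π_2 + 1/3·π_3 + 1/6·π_4 + 1/12·π_5
  normalize: π_0 + π_1 + π_2 + π_3 + π_4 + π_5 = 1
Solving the linear system gives exactly π = [4490/24501, 4684/24501, 3782/24501, 3424/24501, 3505/24501, 4616/24501].

π = [0.1833, 0.1912, 0.1544, 0.1397, 0.1431, 0.1884]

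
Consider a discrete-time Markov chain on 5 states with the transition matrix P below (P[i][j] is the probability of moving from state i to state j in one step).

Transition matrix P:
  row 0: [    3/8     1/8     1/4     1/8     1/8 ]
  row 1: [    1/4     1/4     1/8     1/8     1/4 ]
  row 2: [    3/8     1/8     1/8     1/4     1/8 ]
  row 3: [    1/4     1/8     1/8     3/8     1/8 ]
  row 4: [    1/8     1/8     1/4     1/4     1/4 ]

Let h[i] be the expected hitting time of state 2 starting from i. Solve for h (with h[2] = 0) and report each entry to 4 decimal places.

h = [4.8098, 5.5133, 0.0000, 5.6115, 4.9243]

First-step conditioning: h[2] = 0; for i ≠ 2, h[i] = 1 + Σ_k P[i][k]·h[k].
  h[0] = 1 + 3/8·h[0] + 1/8·h[1] + 1/8·h[3] + 1/8·h[4]
  h[1] = 1 + 1/4·h[0] + 1/4·h[1] + 1/8·h[3] + 1/4·h[4]
  h[3] = 1 + 1/4·h[0] + 1/8·h[1] + 3/8·h[3] + 1/8·h[4]
  h[4] = 1 + 1/8·h[0] + 1/8·h[1] + 1/4·h[3] + 1/4·h[4]
Solving the 4×4 linear system over states ≠ 2 gives exactly h = [784/163, 2696/489, 0, 2744/489, 2408/489] (h[2] = 0 is the target).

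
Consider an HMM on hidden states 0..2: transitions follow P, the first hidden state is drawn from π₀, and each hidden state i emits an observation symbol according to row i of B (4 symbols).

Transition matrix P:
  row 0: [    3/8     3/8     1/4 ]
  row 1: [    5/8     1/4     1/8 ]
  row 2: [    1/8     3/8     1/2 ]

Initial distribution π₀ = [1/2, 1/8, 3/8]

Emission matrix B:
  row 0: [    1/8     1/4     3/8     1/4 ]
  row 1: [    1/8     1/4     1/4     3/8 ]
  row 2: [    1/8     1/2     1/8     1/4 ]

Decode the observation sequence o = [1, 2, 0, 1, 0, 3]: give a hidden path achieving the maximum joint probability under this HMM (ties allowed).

t=0: δ = [1.250e-01, 3.125e-02, 1.875e-01]  (obs o_0=1)
t=1: δ = [1.758e-02, 1.758e-02, 1.172e-02]  ψ = [0, 2, 2]  (obs o_1=2)
t=2: δ = [1.373e-03, 8.240e-04, 7.324e-04]  ψ = [1, 0, 2]  (obs o_2=0)
t=3: δ = [1.287e-04, 1.287e-04, 1.831e-04]  ψ = [0, 0, 2]  (obs o_3=1)
t=4: δ = [1.006e-05, 8.583e-06, 1.144e-05]  ψ = [1, 2, 2]  (obs o_4=0)
t=5: δ = [1.341e-06, 1.609e-06, 1.431e-06]  ψ = [1, 2, 2]  (obs o_5=3)
backtrack: best end state = 1; path = [2, 2, 2, 2, 2, 1]

path = [2, 2, 2, 2, 2, 1]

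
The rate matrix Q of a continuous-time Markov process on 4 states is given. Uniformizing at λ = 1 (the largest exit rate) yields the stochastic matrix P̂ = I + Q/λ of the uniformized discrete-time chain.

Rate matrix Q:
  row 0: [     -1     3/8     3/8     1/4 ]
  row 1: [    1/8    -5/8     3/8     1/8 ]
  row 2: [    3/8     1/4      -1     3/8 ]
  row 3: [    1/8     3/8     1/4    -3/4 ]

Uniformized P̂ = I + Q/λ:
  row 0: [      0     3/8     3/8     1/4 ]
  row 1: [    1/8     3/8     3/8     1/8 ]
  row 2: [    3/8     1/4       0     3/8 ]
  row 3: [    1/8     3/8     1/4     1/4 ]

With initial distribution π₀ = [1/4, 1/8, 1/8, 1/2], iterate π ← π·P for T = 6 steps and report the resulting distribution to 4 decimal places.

t=0: π = [0.2500, 0.1250, 0.1250, 0.5000]
t=1: π = [0.1250, 0.3594, 0.2656, 0.2500]
t=2: π = [0.1758, 0.3418, 0.2441, 0.2383]
t=3: π = [0.1641, 0.3445, 0.2537, 0.2378]
t=4: π = [0.1679, 0.3433, 0.2502, 0.2386]
t=5: π = [0.1665, 0.3437, 0.2514, 0.2384]
t=6: π = [0.1670, 0.3436, 0.2509, 0.2385]

π = [0.1670, 0.3436, 0.2509, 0.2385]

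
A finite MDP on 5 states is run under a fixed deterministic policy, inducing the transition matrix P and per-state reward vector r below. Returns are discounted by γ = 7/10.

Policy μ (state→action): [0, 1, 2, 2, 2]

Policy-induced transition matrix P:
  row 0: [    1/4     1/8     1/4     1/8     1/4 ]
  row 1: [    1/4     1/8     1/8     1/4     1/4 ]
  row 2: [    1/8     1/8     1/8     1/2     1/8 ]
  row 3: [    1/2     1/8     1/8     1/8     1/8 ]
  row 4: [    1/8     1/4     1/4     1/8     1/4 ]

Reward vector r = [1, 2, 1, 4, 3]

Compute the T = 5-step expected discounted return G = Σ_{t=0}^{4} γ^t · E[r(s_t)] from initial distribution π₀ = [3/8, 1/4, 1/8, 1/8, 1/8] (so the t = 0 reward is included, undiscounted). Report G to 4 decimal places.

t=0: π = [0.3750, 0.2500, 0.1250, 0.1250, 0.1250], E[r] = 1.8750, γ^t·E[r] = 1.875000, running G = 1.875000
t=1: π = [0.2500, 0.1406, 0.1875, 0.2031, 0.2188], E[r] = 2.1875, γ^t·E[r] = 1.531250, running G = 3.406250
t=2: π = [0.2500, 0.1523, 0.1836, 0.2129, 0.2012], E[r] = 2.1934, γ^t·E[r] = 1.074746, running G = 4.480996
t=3: π = [0.2551, 0.1501, 0.1814, 0.2129, 0.2004], E[r] = 2.1897, γ^t·E[r] = 0.751066, running G = 5.232062
t=4: π = [0.2555, 0.1501, 0.1819, 0.2118, 0.2007], E[r] = 2.1869, γ^t·E[r] = 0.525065, running G = 5.757127

G = 5.7571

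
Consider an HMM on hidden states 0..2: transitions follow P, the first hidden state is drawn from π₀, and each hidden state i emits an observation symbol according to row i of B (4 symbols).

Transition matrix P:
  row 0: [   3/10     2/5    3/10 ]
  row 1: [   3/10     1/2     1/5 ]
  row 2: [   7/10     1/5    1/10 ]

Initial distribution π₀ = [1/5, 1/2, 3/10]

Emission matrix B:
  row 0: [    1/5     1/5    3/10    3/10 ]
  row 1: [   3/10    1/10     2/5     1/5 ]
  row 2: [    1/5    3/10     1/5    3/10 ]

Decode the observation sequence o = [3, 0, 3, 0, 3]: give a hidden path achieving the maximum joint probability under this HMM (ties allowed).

path = [1, 1, 1, 1, 1]

t=0: δ = [6.000e-02, 1.000e-01, 9.000e-02]  (obs o_0=3)
t=1: δ = [1.260e-02, 1.500e-02, 4.000e-03]  ψ = [2, 1, 1]  (obs o_1=0)
t=2: δ = [1.350e-03, 1.500e-03, 1.134e-03]  ψ = [1, 1, 0]  (obs o_2=3)
t=3: δ = [1.588e-04, 2.250e-04, 8.100e-05]  ψ = [2, 1, 0]  (obs o_3=0)
t=4: δ = [2.025e-05, 2.250e-05, 1.429e-05]  ψ = [1, 1, 0]  (obs o_4=3)
backtrack: best end state = 1; path = [1, 1, 1, 1, 1]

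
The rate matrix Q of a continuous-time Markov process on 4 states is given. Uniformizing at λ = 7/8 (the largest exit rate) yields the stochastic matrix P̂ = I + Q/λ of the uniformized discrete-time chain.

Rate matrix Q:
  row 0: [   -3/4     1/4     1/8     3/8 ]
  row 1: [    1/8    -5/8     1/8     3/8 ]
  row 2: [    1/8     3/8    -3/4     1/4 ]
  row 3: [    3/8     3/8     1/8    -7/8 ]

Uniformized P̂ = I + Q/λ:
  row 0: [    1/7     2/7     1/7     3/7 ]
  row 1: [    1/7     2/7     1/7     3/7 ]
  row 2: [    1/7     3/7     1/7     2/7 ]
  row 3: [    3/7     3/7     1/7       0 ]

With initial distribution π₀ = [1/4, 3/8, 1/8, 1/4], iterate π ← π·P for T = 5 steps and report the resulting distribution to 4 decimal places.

π = [0.2241, 0.3467, 0.1429, 0.2863]

t=0: π = [0.2500, 0.3750, 0.1250, 0.2500]
t=1: π = [0.2143, 0.3393, 0.1429, 0.3036]
t=2: π = [0.2296, 0.3495, 0.1429, 0.2781]
t=3: π = [0.2223, 0.3458, 0.1429, 0.2890]
t=4: π = [0.2254, 0.3474, 0.1429, 0.2843]
t=5: π = [0.2241, 0.3467, 0.1429, 0.2863]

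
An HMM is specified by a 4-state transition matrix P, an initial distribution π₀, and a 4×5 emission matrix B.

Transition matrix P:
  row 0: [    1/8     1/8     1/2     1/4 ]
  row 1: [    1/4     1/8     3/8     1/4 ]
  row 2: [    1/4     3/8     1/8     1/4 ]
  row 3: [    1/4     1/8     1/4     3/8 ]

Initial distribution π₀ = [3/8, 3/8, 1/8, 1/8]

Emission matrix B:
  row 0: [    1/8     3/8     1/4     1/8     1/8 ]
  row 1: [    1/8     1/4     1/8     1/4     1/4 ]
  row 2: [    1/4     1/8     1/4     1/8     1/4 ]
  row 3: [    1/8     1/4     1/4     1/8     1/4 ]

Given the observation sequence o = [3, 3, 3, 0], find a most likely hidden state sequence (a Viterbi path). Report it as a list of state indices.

path = [1, 2, 1, 2]

t=0: δ = [4.688e-02, 9.375e-02, 1.562e-02, 1.562e-02]  (obs o_0=3)
t=1: δ = [2.930e-03, 2.930e-03, 4.395e-03, 2.930e-03]  ψ = [1, 1, 1, 1]  (obs o_1=3)
t=2: δ = [1.373e-04, 4.120e-04, 1.831e-04, 1.373e-04]  ψ = [2, 2, 0, 2]  (obs o_2=3)
t=3: δ = [1.287e-05, 8.583e-06, 3.862e-05, 1.287e-05]  ψ = [1, 2, 1, 1]  (obs o_3=0)
backtrack: best end state = 2; path = [1, 2, 1, 2]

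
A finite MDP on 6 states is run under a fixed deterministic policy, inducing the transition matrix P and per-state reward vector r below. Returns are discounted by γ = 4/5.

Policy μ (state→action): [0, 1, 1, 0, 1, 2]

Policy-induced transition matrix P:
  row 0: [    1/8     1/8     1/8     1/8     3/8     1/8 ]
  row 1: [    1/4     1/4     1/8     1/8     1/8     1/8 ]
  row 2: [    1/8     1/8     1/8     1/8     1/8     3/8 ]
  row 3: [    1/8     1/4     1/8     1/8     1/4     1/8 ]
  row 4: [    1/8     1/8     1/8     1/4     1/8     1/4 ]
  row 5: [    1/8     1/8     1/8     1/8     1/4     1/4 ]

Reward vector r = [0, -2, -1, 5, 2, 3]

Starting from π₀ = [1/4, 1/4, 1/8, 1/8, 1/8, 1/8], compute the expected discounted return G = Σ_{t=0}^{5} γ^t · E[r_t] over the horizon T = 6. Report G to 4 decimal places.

G = 4.1393

t=0: π = [0.2500, 0.2500, 0.1250, 0.1250, 0.1250, 0.1250], E[r] = 0.6250, γ^t·E[r] = 0.625000, running G = 0.625000
t=1: π = [0.1563, 0.1719, 0.1250, 0.1406, 0.2188, 0.1875], E[r] = 1.2344, γ^t·E[r] = 0.987500, running G = 1.612500
t=2: π = [0.1465, 0.1641, 0.1250, 0.1523, 0.2051, 0.2070], E[r] = 1.3398, γ^t·E[r] = 0.857500, running G = 2.470000
t=3: π = [0.1455, 0.1646, 0.1250, 0.1506, 0.2065, 0.2078], E[r] = 1.3354, γ^t·E[r] = 0.683750, running G = 3.153750
t=4: π = [0.1456, 0.1644, 0.1250, 0.1508, 0.2062, 0.2080], E[r] = 1.3368, γ^t·E[r] = 0.547538, running G = 3.701288
t=5: π = [0.1455, 0.1644, 0.1250, 0.1508, 0.2062, 0.2080], E[r] = 1.3366, γ^t·E[r] = 0.437989, running G = 4.139276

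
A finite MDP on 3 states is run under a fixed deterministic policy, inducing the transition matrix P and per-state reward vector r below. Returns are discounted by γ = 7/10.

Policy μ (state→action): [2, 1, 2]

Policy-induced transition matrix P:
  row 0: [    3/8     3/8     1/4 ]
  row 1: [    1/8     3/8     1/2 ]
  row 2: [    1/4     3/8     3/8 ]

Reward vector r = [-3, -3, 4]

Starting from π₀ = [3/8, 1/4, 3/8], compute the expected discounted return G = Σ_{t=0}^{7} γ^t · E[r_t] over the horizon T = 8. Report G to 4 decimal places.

t=0: π = [0.3750, 0.2500, 0.3750], E[r] = -0.3750, γ^t·E[r] = -0.375000, running G = -0.375000
t=1: π = [0.2656, 0.3750, 0.3594], E[r] = -0.4844, γ^t·E[r] = -0.339063, running G = -0.714063
t=2: π = [0.2363, 0.3750, 0.3887], E[r] = -0.2793, γ^t·E[r] = -0.136855, running G = -0.850918
t=3: π = [0.2327, 0.3750, 0.3923], E[r] = -0.2537, γ^t·E[r] = -0.087006, running G = -0.937924
t=4: π = [0.2322, 0.3750, 0.3928], E[r] = -0.2505, γ^t·E[r] = -0.060135, running G = -0.998059
t=5: π = [0.2322, 0.3750, 0.3928], E[r] = -0.2501, γ^t·E[r] = -0.042027, running G = -1.040086
t=6: π = [0.2321, 0.3750, 0.3929], E[r] = -0.2500, γ^t·E[r] = -0.029413, running G = -1.069499
t=7: π = [0.2321, 0.3750, 0.3929], E[r] = -0.2500, γ^t·E[r] = -0.020589, running G = -1.090088

G = -1.0901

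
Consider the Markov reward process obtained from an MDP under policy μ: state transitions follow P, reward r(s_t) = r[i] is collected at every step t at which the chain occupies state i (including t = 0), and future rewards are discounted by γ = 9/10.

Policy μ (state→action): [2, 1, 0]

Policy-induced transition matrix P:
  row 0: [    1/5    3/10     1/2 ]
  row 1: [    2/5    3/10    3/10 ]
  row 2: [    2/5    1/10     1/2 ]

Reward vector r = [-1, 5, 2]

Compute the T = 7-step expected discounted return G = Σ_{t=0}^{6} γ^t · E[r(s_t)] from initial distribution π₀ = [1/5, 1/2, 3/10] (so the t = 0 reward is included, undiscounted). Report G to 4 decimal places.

t=0: π = [0.2000, 0.5000, 0.3000], E[r] = 2.9000, γ^t·E[r] = 2.900000, running G = 2.900000
t=1: π = [0.3600, 0.2400, 0.4000], E[r] = 1.6400, γ^t·E[r] = 1.476000, running G = 4.376000
t=2: π = [0.3280, 0.2200, 0.4520], E[r] = 1.6760, γ^t·E[r] = 1.357560, running G = 5.733560
t=3: π = [0.3344, 0.2096, 0.4560], E[r] = 1.6256, γ^t·E[r] = 1.185062, running G = 6.918622
t=4: π = [0.3331, 0.2088, 0.4581], E[r] = 1.6270, γ^t·E[r] = 1.067501, running G = 7.986123
t=5: π = [0.3334, 0.2084, 0.4582], E[r] = 1.6250, γ^t·E[r] = 0.959560, running G = 8.945684
t=6: π = [0.3333, 0.2084, 0.4583], E[r] = 1.6251, γ^t·E[r] = 0.863635, running G = 9.809319

G = 9.8093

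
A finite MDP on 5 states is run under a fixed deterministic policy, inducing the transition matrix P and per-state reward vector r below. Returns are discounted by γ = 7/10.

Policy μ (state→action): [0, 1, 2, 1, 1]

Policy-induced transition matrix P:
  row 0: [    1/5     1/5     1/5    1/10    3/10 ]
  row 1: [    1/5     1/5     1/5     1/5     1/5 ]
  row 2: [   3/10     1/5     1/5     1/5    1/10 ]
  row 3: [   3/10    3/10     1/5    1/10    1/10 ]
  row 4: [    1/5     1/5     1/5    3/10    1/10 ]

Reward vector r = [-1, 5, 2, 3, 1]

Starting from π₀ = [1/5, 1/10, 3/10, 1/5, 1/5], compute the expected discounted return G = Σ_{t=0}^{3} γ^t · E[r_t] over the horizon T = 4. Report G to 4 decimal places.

t=0: π = [0.2000, 0.1000, 0.3000, 0.2000, 0.2000], E[r] = 1.7000, γ^t·E[r] = 1.700000, running G = 1.700000
t=1: π = [0.2500, 0.2200, 0.2000, 0.1800, 0.1500], E[r] = 1.9400, γ^t·E[r] = 1.358000, running G = 3.058000
t=2: π = [0.2380, 0.2180, 0.2000, 0.1720, 0.1720], E[r] = 1.9400, γ^t·E[r] = 0.950600, running G = 4.008600
t=3: π = [0.2372, 0.2172, 0.2000, 0.1762, 0.1694], E[r] = 1.9468, γ^t·E[r] = 0.667752, running G = 4.676352

G = 4.6764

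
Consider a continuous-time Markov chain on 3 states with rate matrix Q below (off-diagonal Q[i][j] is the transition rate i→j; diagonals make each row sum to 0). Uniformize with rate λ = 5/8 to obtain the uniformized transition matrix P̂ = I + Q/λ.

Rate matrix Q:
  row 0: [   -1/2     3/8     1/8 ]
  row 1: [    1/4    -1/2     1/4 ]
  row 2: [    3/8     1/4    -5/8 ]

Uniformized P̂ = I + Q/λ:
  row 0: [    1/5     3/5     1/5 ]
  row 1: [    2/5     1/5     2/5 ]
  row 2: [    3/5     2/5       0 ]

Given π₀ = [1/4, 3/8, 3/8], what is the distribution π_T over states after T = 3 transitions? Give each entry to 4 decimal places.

π = [0.3760, 0.3890, 0.2350]

t=0: π = [0.2500, 0.3750, 0.3750]
t=1: π = [0.4250, 0.3750, 0.2000]
t=2: π = [0.3550, 0.4100, 0.2350]
t=3: π = [0.3760, 0.3890, 0.2350]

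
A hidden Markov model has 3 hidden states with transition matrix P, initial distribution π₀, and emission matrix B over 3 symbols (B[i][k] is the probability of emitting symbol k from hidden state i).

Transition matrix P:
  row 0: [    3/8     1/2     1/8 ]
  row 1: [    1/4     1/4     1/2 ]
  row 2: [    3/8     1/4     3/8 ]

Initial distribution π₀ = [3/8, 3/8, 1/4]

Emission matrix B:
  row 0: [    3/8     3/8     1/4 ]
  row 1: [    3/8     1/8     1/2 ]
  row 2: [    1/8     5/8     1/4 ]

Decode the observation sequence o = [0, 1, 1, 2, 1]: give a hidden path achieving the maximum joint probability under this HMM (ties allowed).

t=0: δ = [1.406e-01, 1.406e-01, 3.125e-02]  (obs o_0=0)
t=1: δ = [1.978e-02, 8.789e-03, 4.395e-02]  ψ = [0, 0, 1]  (obs o_1=1)
t=2: δ = [6.180e-03, 1.373e-03, 1.030e-02]  ψ = [2, 2, 2]  (obs o_2=1)
t=3: δ = [9.656e-04, 1.545e-03, 9.656e-04]  ψ = [2, 0, 2]  (obs o_3=2)
t=4: δ = [1.448e-04, 6.035e-05, 4.828e-04]  ψ = [1, 0, 1]  (obs o_4=1)
backtrack: best end state = 2; path = [1, 2, 0, 1, 2]

path = [1, 2, 0, 1, 2]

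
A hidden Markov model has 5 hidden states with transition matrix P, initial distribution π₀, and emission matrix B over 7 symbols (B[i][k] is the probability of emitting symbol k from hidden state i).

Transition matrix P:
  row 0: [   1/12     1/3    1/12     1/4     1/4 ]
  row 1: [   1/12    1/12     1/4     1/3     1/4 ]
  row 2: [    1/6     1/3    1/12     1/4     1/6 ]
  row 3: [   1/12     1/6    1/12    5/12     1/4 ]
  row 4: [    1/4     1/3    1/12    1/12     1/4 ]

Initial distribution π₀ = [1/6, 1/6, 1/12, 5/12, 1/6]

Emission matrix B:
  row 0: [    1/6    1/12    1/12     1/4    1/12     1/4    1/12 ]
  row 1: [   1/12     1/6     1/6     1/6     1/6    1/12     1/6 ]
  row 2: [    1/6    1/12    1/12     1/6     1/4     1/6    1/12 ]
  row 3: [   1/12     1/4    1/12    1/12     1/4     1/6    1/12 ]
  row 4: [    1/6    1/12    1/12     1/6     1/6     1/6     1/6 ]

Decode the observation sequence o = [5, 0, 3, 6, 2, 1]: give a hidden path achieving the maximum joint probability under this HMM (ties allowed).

path = [3, 4, 0, 4, 1, 3]

t=0: δ = [4.167e-02, 1.389e-02, 1.389e-02, 6.944e-02, 2.778e-02]  (obs o_0=5)
t=1: δ = [1.157e-03, 1.157e-03, 9.645e-04, 2.411e-03, 2.894e-03]  ψ = [4, 0, 3, 3, 3]  (obs o_1=0)
t=2: δ = [1.808e-04, 1.608e-04, 4.823e-05, 8.372e-05, 1.206e-04]  ψ = [4, 4, 1, 3, 4]  (obs o_2=3)
t=3: δ = [2.512e-06, 1.005e-05, 3.349e-06, 4.465e-06, 7.535e-06]  ψ = [4, 0, 1, 1, 0]  (obs o_3=6)
t=4: δ = [1.570e-07, 4.186e-07, 2.093e-07, 2.791e-07, 2.093e-07]  ψ = [4, 4, 1, 1, 1]  (obs o_4=2)
t=5: δ = [4.361e-09, 1.163e-08, 8.721e-09, 3.489e-08, 8.721e-09]  ψ = [4, 2, 1, 1, 1]  (obs o_5=1)
backtrack: best end state = 3; path = [3, 4, 0, 4, 1, 3]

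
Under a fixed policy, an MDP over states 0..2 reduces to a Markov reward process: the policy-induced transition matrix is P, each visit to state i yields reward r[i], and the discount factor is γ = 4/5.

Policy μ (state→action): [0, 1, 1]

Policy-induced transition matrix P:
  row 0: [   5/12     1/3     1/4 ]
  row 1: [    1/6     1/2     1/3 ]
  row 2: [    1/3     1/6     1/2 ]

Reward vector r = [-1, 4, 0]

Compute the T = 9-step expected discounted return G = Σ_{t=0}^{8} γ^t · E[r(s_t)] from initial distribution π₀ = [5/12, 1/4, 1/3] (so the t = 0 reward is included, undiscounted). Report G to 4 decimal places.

t=0: π = [0.4167, 0.2500, 0.3333], E[r] = 0.5833, γ^t·E[r] = 0.583333, running G = 0.583333
t=1: π = [0.3264, 0.3194, 0.3542], E[r] = 0.9514, γ^t·E[r] = 0.761111, running G = 1.344444
t=2: π = [0.3073, 0.3275, 0.3652], E[r] = 1.0029, γ^t·E[r] = 0.641852, running G = 1.986296
t=3: π = [0.3043, 0.3271, 0.3686], E[r] = 1.0039, γ^t·E[r] = 0.514000, running G = 2.500296
t=4: π = [0.3042, 0.3264, 0.3694], E[r] = 1.0015, γ^t·E[r] = 0.410201, running G = 2.910497
t=5: π = [0.3043, 0.3262, 0.3696], E[r] = 1.0004, γ^t·E[r] = 0.327809, running G = 3.238306
t=6: π = [0.3043, 0.3261, 0.3696], E[r] = 1.0001, γ^t·E[r] = 0.262166, running G = 3.500472
t=7: π = [0.3043, 0.3261, 0.3696], E[r] = 1.0000, γ^t·E[r] = 0.209718, running G = 3.710190
t=8: π = [0.3043, 0.3261, 0.3696], E[r] = 1.0000, γ^t·E[r] = 0.167772, running G = 3.877962

G = 3.8780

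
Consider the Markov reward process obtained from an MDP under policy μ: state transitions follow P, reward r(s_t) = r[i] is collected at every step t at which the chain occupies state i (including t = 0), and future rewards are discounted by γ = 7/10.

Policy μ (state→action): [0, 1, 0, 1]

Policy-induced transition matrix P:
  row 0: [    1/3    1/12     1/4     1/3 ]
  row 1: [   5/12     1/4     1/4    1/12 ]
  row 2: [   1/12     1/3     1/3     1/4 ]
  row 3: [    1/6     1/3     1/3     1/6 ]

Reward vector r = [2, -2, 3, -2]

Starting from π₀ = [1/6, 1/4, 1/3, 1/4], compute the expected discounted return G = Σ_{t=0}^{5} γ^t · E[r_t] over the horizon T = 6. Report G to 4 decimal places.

G = 1.1743

t=0: π = [0.1667, 0.2500, 0.3333, 0.2500], E[r] = 0.3333, γ^t·E[r] = 0.333333, running G = 0.333333
t=1: π = [0.2292, 0.2708, 0.2986, 0.2014], E[r] = 0.4097, γ^t·E[r] = 0.286806, running G = 0.620139
t=2: π = [0.2477, 0.2535, 0.2917, 0.2072], E[r] = 0.4491, γ^t·E[r] = 0.220046, running G = 0.840185
t=3: π = [0.2470, 0.2503, 0.2916, 0.2111], E[r] = 0.4459, γ^t·E[r] = 0.152941, running G = 0.993126
t=4: π = [0.2461, 0.2507, 0.2919, 0.2113], E[r] = 0.4439, γ^t·E[r] = 0.106580, running G = 1.099706
t=5: π = [0.2460, 0.2509, 0.2919, 0.2111], E[r] = 0.4438, γ^t·E[r] = 0.074593, running G = 1.174298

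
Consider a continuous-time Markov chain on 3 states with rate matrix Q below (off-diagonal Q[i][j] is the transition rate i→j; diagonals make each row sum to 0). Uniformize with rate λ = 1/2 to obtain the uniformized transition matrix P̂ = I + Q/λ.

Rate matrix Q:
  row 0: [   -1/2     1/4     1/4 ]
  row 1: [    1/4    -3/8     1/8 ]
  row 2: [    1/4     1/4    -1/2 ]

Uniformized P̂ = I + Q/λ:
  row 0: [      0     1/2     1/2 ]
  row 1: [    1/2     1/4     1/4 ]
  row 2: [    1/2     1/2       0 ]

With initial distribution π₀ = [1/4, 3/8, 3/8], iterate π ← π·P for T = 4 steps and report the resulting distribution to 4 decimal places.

t=0: π = [0.2500, 0.3750, 0.3750]
t=1: π = [0.3750, 0.4063, 0.2188]
t=2: π = [0.3125, 0.3984, 0.2891]
t=3: π = [0.3438, 0.4004, 0.2559]
t=4: π = [0.3281, 0.3999, 0.2720]

π = [0.3281, 0.3999, 0.2720]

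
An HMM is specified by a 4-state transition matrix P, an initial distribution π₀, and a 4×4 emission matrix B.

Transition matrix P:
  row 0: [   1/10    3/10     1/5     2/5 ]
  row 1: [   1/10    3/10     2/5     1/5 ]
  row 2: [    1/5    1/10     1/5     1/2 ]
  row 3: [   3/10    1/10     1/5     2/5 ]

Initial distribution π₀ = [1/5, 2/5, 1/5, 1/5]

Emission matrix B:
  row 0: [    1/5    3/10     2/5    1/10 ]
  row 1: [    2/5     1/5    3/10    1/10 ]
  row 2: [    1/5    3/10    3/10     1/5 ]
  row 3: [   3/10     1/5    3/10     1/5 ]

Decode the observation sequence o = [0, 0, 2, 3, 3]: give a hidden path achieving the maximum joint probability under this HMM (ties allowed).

t=0: δ = [4.000e-02, 1.600e-01, 4.000e-02, 6.000e-02]  (obs o_0=0)
t=1: δ = [3.600e-03, 1.920e-02, 1.280e-02, 9.600e-03]  ψ = [3, 1, 1, 1]  (obs o_1=0)
t=2: δ = [1.152e-03, 1.728e-03, 2.304e-03, 1.920e-03]  ψ = [3, 1, 1, 2]  (obs o_2=2)
t=3: δ = [5.760e-05, 5.184e-05, 1.382e-04, 2.304e-04]  ψ = [3, 1, 1, 2]  (obs o_3=3)
t=4: δ = [6.912e-06, 2.304e-06, 9.216e-06, 1.843e-05]  ψ = [3, 3, 3, 3]  (obs o_4=3)
backtrack: best end state = 3; path = [1, 1, 2, 3, 3]

path = [1, 1, 2, 3, 3]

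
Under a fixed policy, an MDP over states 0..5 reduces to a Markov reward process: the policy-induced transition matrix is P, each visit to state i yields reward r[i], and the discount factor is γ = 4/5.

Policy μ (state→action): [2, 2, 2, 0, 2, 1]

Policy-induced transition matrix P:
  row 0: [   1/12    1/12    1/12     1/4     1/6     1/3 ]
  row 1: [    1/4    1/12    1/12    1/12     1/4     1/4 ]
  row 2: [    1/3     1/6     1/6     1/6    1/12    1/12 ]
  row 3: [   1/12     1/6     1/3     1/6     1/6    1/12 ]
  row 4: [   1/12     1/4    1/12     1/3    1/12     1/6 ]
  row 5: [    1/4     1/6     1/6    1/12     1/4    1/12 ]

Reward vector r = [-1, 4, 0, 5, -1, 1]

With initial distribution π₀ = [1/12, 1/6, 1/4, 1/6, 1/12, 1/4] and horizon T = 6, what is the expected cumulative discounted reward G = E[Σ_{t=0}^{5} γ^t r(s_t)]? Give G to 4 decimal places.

G = 5.0539

t=0: π = [0.0833, 0.1667, 0.2500, 0.1667, 0.0833, 0.2500], E[r] = 1.5833, γ^t·E[r] = 1.583333, running G = 1.583333
t=1: π = [0.2153, 0.1528, 0.1667, 0.1528, 0.1736, 0.1389], E[r] = 1.1250, γ^t·E[r] = 0.900000, running G = 2.483333
t=2: π = [0.1736, 0.1505, 0.1470, 0.1892, 0.1626, 0.1771], E[r] = 1.3889, γ^t·E[r] = 0.888889, running G = 3.372222
t=3: π = [0.1747, 0.1532, 0.1576, 0.1809, 0.1682, 0.1654], E[r] = 1.3401, γ^t·E[r] = 0.686123, running G = 4.058346
t=4: π = [0.1758, 0.1534, 0.1555, 0.1827, 0.1661, 0.1666], E[r] = 1.3516, γ^t·E[r] = 0.553607, running G = 4.611952
t=5: π = [0.1755, 0.1531, 0.1558, 0.1823, 0.1665, 0.1667], E[r] = 1.3486, γ^t·E[r] = 0.441916, running G = 5.053868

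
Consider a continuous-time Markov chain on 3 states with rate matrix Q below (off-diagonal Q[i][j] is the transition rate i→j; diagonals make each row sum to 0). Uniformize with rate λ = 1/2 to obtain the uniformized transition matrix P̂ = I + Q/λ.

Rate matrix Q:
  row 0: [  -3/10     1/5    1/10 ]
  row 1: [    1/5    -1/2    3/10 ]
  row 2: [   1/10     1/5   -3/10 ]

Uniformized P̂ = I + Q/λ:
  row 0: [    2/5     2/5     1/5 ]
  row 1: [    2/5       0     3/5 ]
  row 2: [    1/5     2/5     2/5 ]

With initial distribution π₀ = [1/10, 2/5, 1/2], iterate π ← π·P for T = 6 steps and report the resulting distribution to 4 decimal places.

t=0: π = [0.1000, 0.4000, 0.5000]
t=1: π = [0.3000, 0.2400, 0.4600]
t=2: π = [0.3080, 0.3040, 0.3880]
t=3: π = [0.3224, 0.2784, 0.3992]
t=4: π = [0.3202, 0.2886, 0.3912]
t=5: π = [0.3218, 0.2845, 0.3937]
t=6: π = [0.3213, 0.2862, 0.3926]

π = [0.3213, 0.2862, 0.3926]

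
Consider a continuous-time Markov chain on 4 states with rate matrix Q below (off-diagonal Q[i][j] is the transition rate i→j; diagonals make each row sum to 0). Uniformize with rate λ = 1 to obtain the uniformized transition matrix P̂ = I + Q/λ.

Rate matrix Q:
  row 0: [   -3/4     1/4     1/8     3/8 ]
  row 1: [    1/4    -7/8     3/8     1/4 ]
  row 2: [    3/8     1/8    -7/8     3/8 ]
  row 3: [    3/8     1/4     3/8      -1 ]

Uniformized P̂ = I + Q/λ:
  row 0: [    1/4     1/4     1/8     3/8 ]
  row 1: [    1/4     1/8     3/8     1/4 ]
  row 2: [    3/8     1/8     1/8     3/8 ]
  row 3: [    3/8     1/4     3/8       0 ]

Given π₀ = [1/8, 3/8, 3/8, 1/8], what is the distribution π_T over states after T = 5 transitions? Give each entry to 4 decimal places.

π = [0.3116, 0.1958, 0.2376, 0.2551]

t=0: π = [0.1250, 0.3750, 0.3750, 0.1250]
t=1: π = [0.3125, 0.1563, 0.2500, 0.2813]
t=2: π = [0.3164, 0.1992, 0.2344, 0.2500]
t=3: π = [0.3105, 0.1958, 0.2373, 0.2563]
t=4: π = [0.3117, 0.1959, 0.2380, 0.2544]
t=5: π = [0.3116, 0.1958, 0.2376, 0.2551]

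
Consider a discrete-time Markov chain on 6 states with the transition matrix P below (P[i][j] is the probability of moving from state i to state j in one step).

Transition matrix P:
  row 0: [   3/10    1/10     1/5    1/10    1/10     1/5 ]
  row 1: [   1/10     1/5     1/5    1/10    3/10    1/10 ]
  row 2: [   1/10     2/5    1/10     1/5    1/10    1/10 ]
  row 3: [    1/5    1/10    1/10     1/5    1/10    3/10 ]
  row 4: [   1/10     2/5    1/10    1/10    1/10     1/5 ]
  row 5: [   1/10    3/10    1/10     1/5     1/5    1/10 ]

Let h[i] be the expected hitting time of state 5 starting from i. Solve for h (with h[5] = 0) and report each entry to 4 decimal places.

h = [5.6803, 6.3415, 6.3132, 4.9788, 5.8154, 0.0000]

First-step conditioning: h[5] = 0; for i ≠ 5, h[i] = 1 + Σ_k P[i][k]·h[k].
  h[0] = 1 + 3/10·h[0] + 1/10·h[1] + 1/5·h[2] + 1/10·h[3] + 1/10·h[4]
  h[1] = 1 + 1/10·h[0] + 1/5·h[1] + 1/5·h[2] + 1/10·h[3] + 3/10·h[4]
  h[2] = 1 + 1/10·h[0] + 2/5·h[1] + 1/10·h[2] + 1/5·h[3] + 1/10·h[4]
  h[3] = 1 + 1/5·h[0] + 1/10·h[1] + 1/10·h[2] + 1/5·h[3] + 1/10·h[4]
  h[4] = 1 + 1/10·h[0] + 2/5·h[1] + 1/10·h[2] + 1/10·h[3] + 1/10·h[4]
Solving the 5×5 linear system over states ≠ 5 gives exactly h = [28180/4961, 260/41, 31320/4961, 24700/4961, 28850/4961, 0] (h[5] = 0 is the target).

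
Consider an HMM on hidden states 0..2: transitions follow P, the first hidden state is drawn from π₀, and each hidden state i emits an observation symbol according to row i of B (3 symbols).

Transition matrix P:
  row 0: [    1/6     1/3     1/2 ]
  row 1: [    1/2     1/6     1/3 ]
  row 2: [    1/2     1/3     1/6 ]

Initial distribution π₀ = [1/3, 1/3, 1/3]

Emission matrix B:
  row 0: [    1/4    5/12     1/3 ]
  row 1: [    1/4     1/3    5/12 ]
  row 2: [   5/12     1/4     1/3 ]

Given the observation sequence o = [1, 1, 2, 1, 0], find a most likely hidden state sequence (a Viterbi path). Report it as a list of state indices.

t=0: δ = [1.389e-01, 1.111e-01, 8.333e-02]  (obs o_0=1)
t=1: δ = [2.315e-02, 1.543e-02, 1.736e-02]  ψ = [1, 0, 0]  (obs o_1=1)
t=2: δ = [2.894e-03, 3.215e-03, 3.858e-03]  ψ = [2, 0, 0]  (obs o_2=2)
t=3: δ = [8.038e-04, 4.287e-04, 3.617e-04]  ψ = [2, 2, 0]  (obs o_3=1)
t=4: δ = [5.358e-05, 6.698e-05, 1.674e-04]  ψ = [1, 0, 0]  (obs o_4=0)
backtrack: best end state = 2; path = [1, 0, 2, 0, 2]

path = [1, 0, 2, 0, 2]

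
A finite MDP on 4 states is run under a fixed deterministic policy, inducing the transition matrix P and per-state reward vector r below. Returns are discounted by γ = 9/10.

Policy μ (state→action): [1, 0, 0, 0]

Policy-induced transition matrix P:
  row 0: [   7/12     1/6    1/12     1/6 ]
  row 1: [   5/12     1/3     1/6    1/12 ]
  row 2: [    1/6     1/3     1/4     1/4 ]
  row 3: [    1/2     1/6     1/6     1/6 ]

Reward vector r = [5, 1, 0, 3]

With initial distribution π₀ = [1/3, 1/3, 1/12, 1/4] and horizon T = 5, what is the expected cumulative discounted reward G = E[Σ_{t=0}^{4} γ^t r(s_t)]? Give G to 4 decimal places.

G = 12.2211

t=0: π = [0.3333, 0.3333, 0.0833, 0.2500], E[r] = 2.7500, γ^t·E[r] = 2.750000, running G = 2.750000
t=1: π = [0.4722, 0.2361, 0.1458, 0.1458], E[r] = 3.0347, γ^t·E[r] = 2.731250, running G = 5.481250
t=2: π = [0.4711, 0.2303, 0.1395, 0.1591], E[r] = 3.0631, γ^t·E[r] = 2.481094, running G = 7.962344
t=3: π = [0.4736, 0.2283, 0.1390, 0.1591], E[r] = 3.0734, γ^t·E[r] = 2.240543, running G = 10.202887
t=4: π = [0.4741, 0.2279, 0.1388, 0.1592], E[r] = 3.0760, γ^t·E[r] = 2.018195, running G = 12.221081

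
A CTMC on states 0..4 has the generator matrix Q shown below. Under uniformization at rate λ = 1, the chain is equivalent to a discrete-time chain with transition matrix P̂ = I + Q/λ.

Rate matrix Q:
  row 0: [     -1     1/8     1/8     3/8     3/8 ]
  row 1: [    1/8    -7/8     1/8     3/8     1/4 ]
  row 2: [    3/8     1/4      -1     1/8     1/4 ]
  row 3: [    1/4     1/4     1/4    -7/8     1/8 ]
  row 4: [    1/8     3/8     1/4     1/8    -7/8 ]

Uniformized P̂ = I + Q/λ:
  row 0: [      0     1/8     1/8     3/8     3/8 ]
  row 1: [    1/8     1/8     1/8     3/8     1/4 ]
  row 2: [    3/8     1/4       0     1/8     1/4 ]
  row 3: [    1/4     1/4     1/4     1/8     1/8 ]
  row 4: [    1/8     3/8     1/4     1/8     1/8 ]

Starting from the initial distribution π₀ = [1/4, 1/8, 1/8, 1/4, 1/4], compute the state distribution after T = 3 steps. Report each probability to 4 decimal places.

π = [0.1704, 0.2263, 0.1599, 0.2261, 0.2173]

t=0: π = [0.2500, 0.1250, 0.1250, 0.2500, 0.2500]
t=1: π = [0.1563, 0.2344, 0.1719, 0.2188, 0.2188]
t=2: π = [0.1758, 0.2285, 0.1582, 0.2227, 0.2148]
t=3: π = [0.1704, 0.2263, 0.1599, 0.2261, 0.2173]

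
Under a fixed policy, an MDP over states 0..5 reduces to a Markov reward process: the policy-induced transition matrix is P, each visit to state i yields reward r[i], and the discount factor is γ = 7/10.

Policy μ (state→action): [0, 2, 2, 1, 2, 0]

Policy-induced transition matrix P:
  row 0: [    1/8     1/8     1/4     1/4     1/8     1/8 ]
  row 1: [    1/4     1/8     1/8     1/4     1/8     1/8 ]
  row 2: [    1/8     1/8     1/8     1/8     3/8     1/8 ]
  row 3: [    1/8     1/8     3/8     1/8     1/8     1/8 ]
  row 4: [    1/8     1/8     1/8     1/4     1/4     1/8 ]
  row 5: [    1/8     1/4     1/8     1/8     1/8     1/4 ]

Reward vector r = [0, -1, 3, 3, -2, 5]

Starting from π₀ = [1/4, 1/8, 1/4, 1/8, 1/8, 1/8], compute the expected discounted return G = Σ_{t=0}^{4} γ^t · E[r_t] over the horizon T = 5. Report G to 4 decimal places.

G = 3.6678

t=0: π = [0.2500, 0.1250, 0.2500, 0.1250, 0.1250, 0.1250], E[r] = 1.3750, γ^t·E[r] = 1.375000, running G = 1.375000
t=1: π = [0.1406, 0.1406, 0.1875, 0.1875, 0.2031, 0.1406], E[r] = 1.2813, γ^t·E[r] = 0.896875, running G = 2.271875
t=2: π = [0.1426, 0.1426, 0.1895, 0.1855, 0.1973, 0.1426], E[r] = 1.3008, γ^t·E[r] = 0.637383, running G = 2.909258
t=3: π = [0.1428, 0.1428, 0.1892, 0.1853, 0.1970, 0.1428], E[r] = 1.3008, γ^t·E[r] = 0.446168, running G = 3.355426
t=4: π = [0.1429, 0.1429, 0.1892, 0.1853, 0.1969, 0.1429], E[r] = 1.3011, γ^t·E[r] = 0.312391, running G = 3.667817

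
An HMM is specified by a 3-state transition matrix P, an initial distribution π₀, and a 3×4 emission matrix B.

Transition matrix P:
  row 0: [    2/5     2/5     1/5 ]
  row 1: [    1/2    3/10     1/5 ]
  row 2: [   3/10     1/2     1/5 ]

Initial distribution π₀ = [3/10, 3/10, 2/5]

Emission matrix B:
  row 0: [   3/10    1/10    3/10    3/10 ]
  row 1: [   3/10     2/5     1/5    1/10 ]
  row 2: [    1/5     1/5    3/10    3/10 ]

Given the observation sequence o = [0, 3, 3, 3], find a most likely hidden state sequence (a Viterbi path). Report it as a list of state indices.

path = [1, 0, 0, 0]

t=0: δ = [9.000e-02, 9.000e-02, 8.000e-02]  (obs o_0=0)
t=1: δ = [1.350e-02, 4.000e-03, 5.400e-03]  ψ = [1, 2, 0]  (obs o_1=3)
t=2: δ = [1.620e-03, 5.400e-04, 8.100e-04]  ψ = [0, 0, 0]  (obs o_2=3)
t=3: δ = [1.944e-04, 6.480e-05, 9.720e-05]  ψ = [0, 0, 0]  (obs o_3=3)
backtrack: best end state = 0; path = [1, 0, 0, 0]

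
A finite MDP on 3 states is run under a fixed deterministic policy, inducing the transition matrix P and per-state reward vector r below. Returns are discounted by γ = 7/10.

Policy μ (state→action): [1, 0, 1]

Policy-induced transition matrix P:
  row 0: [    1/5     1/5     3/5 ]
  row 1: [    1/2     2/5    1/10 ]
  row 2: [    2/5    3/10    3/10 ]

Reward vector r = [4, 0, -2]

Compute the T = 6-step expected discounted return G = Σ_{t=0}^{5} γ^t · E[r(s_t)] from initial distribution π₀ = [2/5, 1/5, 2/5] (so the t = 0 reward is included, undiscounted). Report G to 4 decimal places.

t=0: π = [0.4000, 0.2000, 0.4000], E[r] = 0.8000, γ^t·E[r] = 0.800000, running G = 0.800000
t=1: π = [0.3400, 0.2800, 0.3800], E[r] = 0.6000, γ^t·E[r] = 0.420000, running G = 1.220000
t=2: π = [0.3600, 0.2940, 0.3460], E[r] = 0.7480, γ^t·E[r] = 0.366520, running G = 1.586520
t=3: π = [0.3574, 0.2934, 0.3492], E[r] = 0.7312, γ^t·E[r] = 0.250802, running G = 1.837322
t=4: π = [0.3579, 0.2936, 0.3485], E[r] = 0.7344, γ^t·E[r] = 0.176320, running G = 2.013641
t=5: π = [0.3578, 0.2936, 0.3486], E[r] = 0.7339, γ^t·E[r] = 0.123343, running G = 2.136984

G = 2.1370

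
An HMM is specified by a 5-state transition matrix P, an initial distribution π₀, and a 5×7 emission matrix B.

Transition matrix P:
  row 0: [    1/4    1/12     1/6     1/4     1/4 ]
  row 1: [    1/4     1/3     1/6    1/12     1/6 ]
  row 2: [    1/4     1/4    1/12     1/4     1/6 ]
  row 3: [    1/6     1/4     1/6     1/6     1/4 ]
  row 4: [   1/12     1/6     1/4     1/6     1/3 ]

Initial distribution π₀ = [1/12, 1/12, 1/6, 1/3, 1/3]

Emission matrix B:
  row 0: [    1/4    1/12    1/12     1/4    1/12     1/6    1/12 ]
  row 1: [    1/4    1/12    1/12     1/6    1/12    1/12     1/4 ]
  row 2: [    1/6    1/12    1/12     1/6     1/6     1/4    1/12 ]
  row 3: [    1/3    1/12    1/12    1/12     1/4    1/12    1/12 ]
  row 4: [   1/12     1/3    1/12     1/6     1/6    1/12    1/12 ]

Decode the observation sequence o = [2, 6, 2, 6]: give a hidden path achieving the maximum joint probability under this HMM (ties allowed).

t=0: δ = [6.944e-03, 6.944e-03, 1.389e-02, 2.778e-02, 2.778e-02]  (obs o_0=2)
t=1: δ = [3.858e-04, 1.736e-03, 5.787e-04, 3.858e-04, 7.716e-04]  ψ = [3, 3, 4, 3, 4]  (obs o_1=6)
t=2: δ = [3.617e-05, 4.823e-05, 2.411e-05, 1.206e-05, 2.411e-05]  ψ = [1, 1, 1, 1, 1]  (obs o_2=2)
t=3: δ = [1.005e-06, 4.019e-06, 6.698e-07, 7.535e-07, 7.535e-07]  ψ = [1, 1, 1, 0, 0]  (obs o_3=6)
backtrack: best end state = 1; path = [3, 1, 1, 1]

path = [3, 1, 1, 1]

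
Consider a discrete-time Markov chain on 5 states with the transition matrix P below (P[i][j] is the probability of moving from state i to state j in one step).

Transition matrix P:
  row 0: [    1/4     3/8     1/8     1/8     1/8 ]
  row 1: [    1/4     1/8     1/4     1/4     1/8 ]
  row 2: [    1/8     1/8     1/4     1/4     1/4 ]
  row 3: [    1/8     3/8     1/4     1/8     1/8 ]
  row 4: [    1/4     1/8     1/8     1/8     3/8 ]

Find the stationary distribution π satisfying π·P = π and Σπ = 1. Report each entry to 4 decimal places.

Balance equations π_j = Σ_i π_i·P[i][j]:
  π_0 = 1/4·π_0 + 1/4·π_1 + 1/8·π_2 + 1/8·π_3 + 1/4·π_4
  π_1 = 3/8·π_0 + 1/8·π_1 + 1/8·π_2 + 3/8·π_3 + 1/8·π_4
  π_2 = 1/8·π_0 + 1/4·π_1 + 1/4·π_2 + 1/4·π_3 + 1/8·π_4
  π_3 = 1/8·π_0 + 1/4·π_1 + 1/4·π_2 + 1/8·π_3 + 1/8·π_4
  normalize: π_0 + π_1 + π_2 + π_3 + π_4 = 1
Solving the linear system gives exactly π = [695/3426, 377/1713, 114/571, 304/1713, 685/3426].

π = [0.2029, 0.2201, 0.1996, 0.1775, 0.1999]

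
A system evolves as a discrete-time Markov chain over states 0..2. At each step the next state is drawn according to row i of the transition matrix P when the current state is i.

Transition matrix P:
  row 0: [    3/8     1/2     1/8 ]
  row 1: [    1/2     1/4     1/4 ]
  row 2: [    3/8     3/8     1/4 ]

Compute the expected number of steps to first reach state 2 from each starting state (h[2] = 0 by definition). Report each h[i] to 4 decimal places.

h = [5.7143, 5.1429, 0.0000]

First-step conditioning: h[2] = 0; for i ≠ 2, h[i] = 1 + Σ_k P[i][k]·h[k].
  h[0] = 1 + 3/8·h[0] + 1/2·h[1]
  h[1] = 1 + 1/2·h[0] + 1/4·h[1]
Solving the 2×2 linear system over states ≠ 2 gives exactly h = [40/7, 36/7, 0] (h[2] = 0 is the target).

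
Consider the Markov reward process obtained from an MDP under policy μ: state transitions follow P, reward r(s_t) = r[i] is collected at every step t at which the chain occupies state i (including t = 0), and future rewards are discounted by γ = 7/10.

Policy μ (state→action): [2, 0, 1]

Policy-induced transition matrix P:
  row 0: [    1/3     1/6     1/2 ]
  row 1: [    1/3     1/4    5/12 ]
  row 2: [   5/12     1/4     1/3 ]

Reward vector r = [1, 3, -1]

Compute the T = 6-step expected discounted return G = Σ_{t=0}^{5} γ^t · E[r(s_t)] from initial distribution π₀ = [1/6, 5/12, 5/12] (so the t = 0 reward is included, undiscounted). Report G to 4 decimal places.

G = 2.2359

t=0: π = [0.1667, 0.4167, 0.4167], E[r] = 1.0000, γ^t·E[r] = 1.000000, running G = 1.000000
t=1: π = [0.3681, 0.2361, 0.3958], E[r] = 0.6806, γ^t·E[r] = 0.476389, running G = 1.476389
t=2: π = [0.3663, 0.2193, 0.4144], E[r] = 0.6100, γ^t·E[r] = 0.298877, running G = 1.775266
t=3: π = [0.3679, 0.2195, 0.4127], E[r] = 0.6136, γ^t·E[r] = 0.210471, running G = 1.985737
t=4: π = [0.3677, 0.2193, 0.4129], E[r] = 0.6128, γ^t·E[r] = 0.147139, running G = 2.132876
t=5: π = [0.3677, 0.2194, 0.4129], E[r] = 0.6129, γ^t·E[r] = 0.103013, running G = 2.235889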